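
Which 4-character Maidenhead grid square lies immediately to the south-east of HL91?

IL00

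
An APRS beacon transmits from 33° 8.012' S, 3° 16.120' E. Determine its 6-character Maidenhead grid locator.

JF16pu

Add 180° to longitude and 90° to latitude: 183.2687, 56.8665.
Field: lon ⌊183.2687/20⌋ = 9 → J; lat ⌊56.8665/10⌋ = 5 → F.
Square: lon ⌊3.2687/2⌋ = 1; lat ⌊6.8665/1⌋ = 6.
Subsquare: lon ⌊1.2687/0.0833333⌋ = 15 → p; lat ⌊0.8665/0.0416667⌋ = 20 → u.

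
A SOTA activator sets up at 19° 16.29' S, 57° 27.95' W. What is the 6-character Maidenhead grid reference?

GH10gr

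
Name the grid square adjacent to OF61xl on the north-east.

OF71am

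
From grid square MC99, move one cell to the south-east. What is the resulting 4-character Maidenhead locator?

Longitude square 9; +1 → 10, wraps to 0, carry into field.
Longitude field M = 12; +1 → 13 = N.
Latitude square 9; −1 → 8.

NC08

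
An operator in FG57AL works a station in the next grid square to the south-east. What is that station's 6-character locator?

FG57bk

Longitude subsquare a = 0; +1 → 1 = b.
Latitude subsquare l = 11; −1 → 10 = k.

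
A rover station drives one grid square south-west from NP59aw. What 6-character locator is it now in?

Longitude subsquare a = 0; −1 → -1, wraps to 23 = x, carry into square.
Longitude square 5; −1 → 4.
Latitude subsquare w = 22; −1 → 21 = v.

NP49xv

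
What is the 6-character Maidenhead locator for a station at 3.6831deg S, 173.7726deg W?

Offset from 180°W / 90°S: lon 6.2274°, lat 86.3169°.
Field: 6.2274/20 → 0 → A, 86.3169/10 → 8 → I; chars AI.
Square: 6.2274/2 → 3, 6.3169/1 → 6; chars 36.
Subsquare: 0.2274/0.0833333 → 2 → c, 0.3169/0.0416667 → 7 → h; chars ch.

AI36ch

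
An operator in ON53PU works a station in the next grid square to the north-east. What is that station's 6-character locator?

Longitude subsquare p = 15; +1 → 16 = q.
Latitude subsquare u = 20; +1 → 21 = v.

ON53qv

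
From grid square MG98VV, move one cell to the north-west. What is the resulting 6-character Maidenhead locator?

MG98uw

Longitude subsquare v = 21; −1 → 20 = u.
Latitude subsquare v = 21; +1 → 22 = w.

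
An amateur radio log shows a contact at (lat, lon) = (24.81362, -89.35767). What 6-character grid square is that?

EL54ht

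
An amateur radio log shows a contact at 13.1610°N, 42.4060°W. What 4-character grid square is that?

Add 180° to longitude and 90° to latitude: 137.59, 103.16.
Field (20°×10°, letters A–R): lon ⌊137.59/20⌋ = 6 → G; lat ⌊103.16/10⌋ = 10 → K.
Square (2°×1°, digits 0–9): lon ⌊17.59/2⌋ = 8; lat ⌊3.16/1⌋ = 3.

GK83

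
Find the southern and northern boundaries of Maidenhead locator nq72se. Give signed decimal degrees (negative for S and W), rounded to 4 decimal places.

72.1667, 72.2083

Field N=13, Q=16: +13·20° lon, +16·10° lat → SW at lon 80°, lat 70°.
Square 7, 2: +7·2° lon, +2·1° lat → SW at lon 94°, lat 72°.
Subsquare s=18, e=4: +18·0.0833333° lon, +4·0.0416667° lat → SW at lon 95.5°, lat 72.1667°.
Cell spans 0.0833333° lon × 0.0416667° lat.
south 72.1667, north 72.2083.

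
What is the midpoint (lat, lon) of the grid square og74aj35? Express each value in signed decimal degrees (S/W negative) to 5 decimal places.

-25.60208, 114.02917

Field O=14, G=6: +14·20° lon, +6·10° lat → SW at lon 100°, lat -30°.
Square 7, 4: +7·2° lon, +4·1° lat → SW at lon 114°, lat -26°.
Subsquare a=0, j=9: +0·0.0833333° lon, +9·0.0416667° lat → SW at lon 114°, lat -25.625°.
Extended square 3, 5: +3·0.00833333° lon, +5·0.00416667° lat → SW at lon 114.025°, lat -25.6042°.
Cell spans 0.00833333° lon × 0.00416667° lat. Centre is SW corner plus half of each.
latitude -25.60208, longitude 114.02917.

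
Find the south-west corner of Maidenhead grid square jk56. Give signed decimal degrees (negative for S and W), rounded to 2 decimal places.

16.00, 10.00

Field J=9, K=10: +9·20° lon, +10·10° lat → SW at lon 0°, lat 10°.
Square 5, 6: +5·2° lon, +6·1° lat → SW at lon 10°, lat 16°.
latitude 16.00, longitude 10.00.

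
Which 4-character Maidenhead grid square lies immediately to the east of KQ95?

LQ05

Longitude square 9; +1 → 10, wraps to 0, carry into field.
Longitude field K = 10; +1 → 11 = L.
The latitude characters are unchanged.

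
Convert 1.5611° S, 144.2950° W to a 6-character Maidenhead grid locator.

BI78uk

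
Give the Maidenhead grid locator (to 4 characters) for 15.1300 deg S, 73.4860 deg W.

Offset from 180°W / 90°S: lon 106.51°, lat 74.87°.
Field: 106.51/20 → 5 → F, 74.87/10 → 7 → H; chars FH.
Square: 6.51/2 → 3, 4.87/1 → 4; chars 34.

FH34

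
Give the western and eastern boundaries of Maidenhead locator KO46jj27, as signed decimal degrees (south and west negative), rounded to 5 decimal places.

Field K=10, O=14: +10·20° lon, +14·10° lat → SW at lon 20°, lat 50°.
Square 4, 6: +4·2° lon, +6·1° lat → SW at lon 28°, lat 56°.
Subsquare j=9, j=9: +9·0.0833333° lon, +9·0.0416667° lat → SW at lon 28.75°, lat 56.375°.
Extended square 2, 7: +2·0.00833333° lon, +7·0.00416667° lat → SW at lon 28.7667°, lat 56.4042°.
Cell spans 0.00833333° lon × 0.00416667° lat.
west 28.76667, east 28.77500.

28.76667, 28.77500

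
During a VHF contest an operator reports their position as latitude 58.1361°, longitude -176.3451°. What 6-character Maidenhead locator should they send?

AO18td

Add 180° to longitude and 90° to latitude: 3.6549, 148.1361.
Field: lon ⌊3.6549/20⌋ = 0 → A; lat ⌊148.1361/10⌋ = 14 → O.
Square: lon ⌊3.6549/2⌋ = 1; lat ⌊8.1361/1⌋ = 8.
Subsquare: lon ⌊1.6549/0.0833333⌋ = 19 → t; lat ⌊0.1361/0.0416667⌋ = 3 → d.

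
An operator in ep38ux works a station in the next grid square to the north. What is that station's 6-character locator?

Latitude subsquare x = 23; +1 → 24, wraps to 0 = a, carry into square.
Latitude square 8; +1 → 9.
The longitude characters are unchanged.

EP39ua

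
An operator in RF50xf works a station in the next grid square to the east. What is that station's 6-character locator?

Longitude subsquare x = 23; +1 → 24, wraps to 0 = a, carry into square.
Longitude square 5; +1 → 6.
The latitude characters are unchanged.

RF60af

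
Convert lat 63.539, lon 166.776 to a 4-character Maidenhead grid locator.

RP33

Add 180° to longitude and 90° to latitude: 346.78, 153.54.
Field (20°×10°, letters A–R): lon ⌊346.78/20⌋ = 17 → R; lat ⌊153.54/10⌋ = 15 → P.
Square (2°×1°, digits 0–9): lon ⌊6.78/2⌋ = 3; lat ⌊3.54/1⌋ = 3.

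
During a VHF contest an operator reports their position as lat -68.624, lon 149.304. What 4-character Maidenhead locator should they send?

Offset from 180°W / 90°S: lon 329.30°, lat 21.38°.
Field: lon ⌊329.30/20⌋ = 16 → Q; lat ⌊21.38/10⌋ = 2 → C.
Square: lon ⌊9.30/2⌋ = 4; lat ⌊1.38/1⌋ = 1.

QC41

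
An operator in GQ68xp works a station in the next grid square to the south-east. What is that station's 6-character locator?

Longitude subsquare x = 23; +1 → 24, wraps to 0 = a, carry into square.
Longitude square 6; +1 → 7.
Latitude subsquare p = 15; −1 → 14 = o.

GQ78ao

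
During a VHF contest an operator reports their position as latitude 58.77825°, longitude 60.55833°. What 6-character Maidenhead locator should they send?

Shift to the Maidenhead origin (180°W, 90°S): lon 240.5583, lat 148.7783.
Field: 240.5583/20 → 12 → M, 148.7783/10 → 14 → O; chars MO.
Square: 0.5583/2 → 0, 8.7783/1 → 8; chars 08.
Subsquare: 0.5583/0.0833333 → 6 → g, 0.7783/0.0416667 → 18 → s; chars gs.

MO08gs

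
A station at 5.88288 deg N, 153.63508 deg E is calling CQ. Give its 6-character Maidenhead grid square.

QJ65tv

Add 180° to longitude and 90° to latitude: 333.6351, 95.8829.
Field: 333.6351/20 → 16 → Q, 95.8829/10 → 9 → J; chars QJ.
Square: 13.6351/2 → 6, 5.8829/1 → 5; chars 65.
Subsquare: 1.6351/0.0833333 → 19 → t, 0.8829/0.0416667 → 21 → v; chars tv.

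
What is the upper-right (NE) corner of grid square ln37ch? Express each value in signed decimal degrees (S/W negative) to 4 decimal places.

47.3333, 46.2500

Field L=11, N=13: +11·20° lon, +13·10° lat → SW at lon 40°, lat 40°.
Square 3, 7: +3·2° lon, +7·1° lat → SW at lon 46°, lat 47°.
Subsquare c=2, h=7: +2·0.0833333° lon, +7·0.0416667° lat → SW at lon 46.1667°, lat 47.2917°.
Cell spans 0.0833333° lon × 0.0416667° lat. NE corner is SW corner plus one full cell.
latitude 47.3333, longitude 46.2500.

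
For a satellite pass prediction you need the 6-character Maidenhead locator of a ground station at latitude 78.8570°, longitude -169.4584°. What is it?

Add 180° to longitude and 90° to latitude: 10.5416, 168.8570.
Field (20°×10°, letters A–R): lon ⌊10.5416/20⌋ = 0 → A; lat ⌊168.8570/10⌋ = 16 → Q.
Square (2°×1°, digits 0–9): lon ⌊10.5416/2⌋ = 5; lat ⌊8.8570/1⌋ = 8.
Subsquare (5′×2.5′, letters a–x): lon ⌊0.5416/0.0833333⌋ = 6 → g; lat ⌊0.8570/0.0416667⌋ = 20 → u.

AQ58gu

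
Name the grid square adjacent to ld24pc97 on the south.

LD24pc96

Latitude extended square 7; −1 → 6.
The longitude characters are unchanged.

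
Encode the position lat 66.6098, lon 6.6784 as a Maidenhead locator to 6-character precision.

JP36io

Shift to the Maidenhead origin (180°W, 90°S): lon 186.6784, lat 156.6098.
Field: lon ⌊186.6784/20⌋ = 9 → J; lat ⌊156.6098/10⌋ = 15 → P.
Square: lon ⌊6.6784/2⌋ = 3; lat ⌊6.6098/1⌋ = 6.
Subsquare: lon ⌊0.6784/0.0833333⌋ = 8 → i; lat ⌊0.6098/0.0416667⌋ = 14 → o.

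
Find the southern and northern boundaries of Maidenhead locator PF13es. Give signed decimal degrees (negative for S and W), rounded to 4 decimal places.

-36.2500, -36.2083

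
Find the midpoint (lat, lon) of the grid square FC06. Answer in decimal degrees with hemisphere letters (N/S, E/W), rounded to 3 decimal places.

63.500° S, 79.000° W

Field F=5, C=2: +5·20° lon, +2·10° lat → SW at lon -80°, lat -70°.
Square 0, 6: +0·2° lon, +6·1° lat → SW at lon -80°, lat -64°.
Cell spans 2° lon × 1° lat. Centre is SW corner plus half of each.
latitude 63.500° S, longitude 79.000° W.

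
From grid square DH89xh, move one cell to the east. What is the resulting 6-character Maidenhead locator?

DH99ah

Longitude subsquare x = 23; +1 → 24, wraps to 0 = a, carry into square.
Longitude square 8; +1 → 9.
The latitude characters are unchanged.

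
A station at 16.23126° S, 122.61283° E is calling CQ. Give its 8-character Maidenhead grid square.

Shift to the Maidenhead origin (180°W, 90°S): lon 302.61283, lat 73.76874.
Field (20°×10°, letters A–R): 302.61283/20 → 15 → P, 73.76874/10 → 7 → H; chars PH.
Square (2°×1°, digits 0–9): 2.61283/2 → 1, 3.76874/1 → 3; chars 13.
Subsquare (5′×2.5′, letters a–x): 0.61283/0.0833333 → 7 → h, 0.76874/0.0416667 → 18 → s; chars hs.
Extended square (30″×15″, digits 0–9): 0.02950/0.00833333 → 3, 0.01874/0.00416667 → 4; chars 34.

PH13hs34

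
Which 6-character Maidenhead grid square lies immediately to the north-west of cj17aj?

CJ07xk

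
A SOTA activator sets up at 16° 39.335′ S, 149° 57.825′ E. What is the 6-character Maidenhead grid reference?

Offset from 180°W / 90°S: lon 329.9638°, lat 73.3444°.
Field: lon ⌊329.9638/20⌋ = 16 → Q; lat ⌊73.3444/10⌋ = 7 → H.
Square: lon ⌊9.9638/2⌋ = 4; lat ⌊3.3444/1⌋ = 3.
Subsquare: lon ⌊1.9638/0.0833333⌋ = 23 → x; lat ⌊0.3444/0.0416667⌋ = 8 → i.

QH43xi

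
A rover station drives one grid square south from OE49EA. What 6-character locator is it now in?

OE48ex

Latitude subsquare a = 0; −1 → -1, wraps to 23 = x, carry into square.
Latitude square 9; −1 → 8.
The longitude characters are unchanged.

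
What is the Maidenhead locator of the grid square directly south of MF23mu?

MF23mt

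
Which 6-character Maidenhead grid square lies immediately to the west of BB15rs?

BB15qs

Longitude subsquare r = 17; −1 → 16 = q.
The latitude characters are unchanged.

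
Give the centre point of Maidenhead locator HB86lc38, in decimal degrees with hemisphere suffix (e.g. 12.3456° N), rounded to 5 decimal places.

Field H=7, B=1: +7·20° lon, +1·10° lat → SW at lon -40°, lat -80°.
Square 8, 6: +8·2° lon, +6·1° lat → SW at lon -24°, lat -74°.
Subsquare l=11, c=2: +11·0.0833333° lon, +2·0.0416667° lat → SW at lon -23.0833°, lat -73.9167°.
Extended square 3, 8: +3·0.00833333° lon, +8·0.00416667° lat → SW at lon -23.0583°, lat -73.8833°.
Cell spans 0.00833333° lon × 0.00416667° lat. Centre is SW corner plus half of each.
latitude 73.88125° S, longitude 23.05417° W.

73.88125° S, 23.05417° W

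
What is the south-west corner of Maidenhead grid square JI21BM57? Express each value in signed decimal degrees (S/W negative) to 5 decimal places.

-8.47083, 4.12500

Field J=9, I=8: +9·20° lon, +8·10° lat → SW at lon 0°, lat -10°.
Square 2, 1: +2·2° lon, +1·1° lat → SW at lon 4°, lat -9°.
Subsquare b=1, m=12: +1·0.0833333° lon, +12·0.0416667° lat → SW at lon 4.08333°, lat -8.5°.
Extended square 5, 7: +5·0.00833333° lon, +7·0.00416667° lat → SW at lon 4.125°, lat -8.47083°.
latitude -8.47083, longitude 4.12500.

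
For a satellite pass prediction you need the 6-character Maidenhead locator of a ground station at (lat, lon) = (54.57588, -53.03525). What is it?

GO34ln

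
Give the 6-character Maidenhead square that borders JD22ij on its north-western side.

Longitude subsquare i = 8; −1 → 7 = h.
Latitude subsquare j = 9; +1 → 10 = k.

JD22hk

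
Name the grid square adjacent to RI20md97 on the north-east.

Longitude extended square 9; +1 → 10, wraps to 0, carry into subsquare.
Longitude subsquare m = 12; +1 → 13 = n.
Latitude extended square 7; +1 → 8.

RI20nd08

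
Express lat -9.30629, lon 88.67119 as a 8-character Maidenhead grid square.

NI40iq06

Add 180° to longitude and 90° to latitude: 268.67119, 80.69371.
Field: lon ⌊268.67119/20⌋ = 13 → N; lat ⌊80.69371/10⌋ = 8 → I.
Square: lon ⌊8.67119/2⌋ = 4; lat ⌊0.69371/1⌋ = 0.
Subsquare: lon ⌊0.67119/0.0833333⌋ = 8 → i; lat ⌊0.69371/0.0416667⌋ = 16 → q.
Extended square: lon ⌊0.00452/0.00833333⌋ = 0; lat ⌊0.02704/0.00416667⌋ = 6.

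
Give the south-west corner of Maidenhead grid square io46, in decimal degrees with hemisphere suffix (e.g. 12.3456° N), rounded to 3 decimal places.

56.000° N, 12.000° W

Field I=8, O=14: +8·20° lon, +14·10° lat → SW at lon -20°, lat 50°.
Square 4, 6: +4·2° lon, +6·1° lat → SW at lon -12°, lat 56°.
latitude 56.000° N, longitude 12.000° W.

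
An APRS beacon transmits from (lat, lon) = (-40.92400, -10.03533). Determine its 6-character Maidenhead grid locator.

IE49xb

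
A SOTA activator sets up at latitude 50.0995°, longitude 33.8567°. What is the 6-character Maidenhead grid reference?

Add 180° to longitude and 90° to latitude: 213.8567, 140.0995.
Field (20°×10°, letters A–R): lon ⌊213.8567/20⌋ = 10 → K; lat ⌊140.0995/10⌋ = 14 → O.
Square (2°×1°, digits 0–9): lon ⌊13.8567/2⌋ = 6; lat ⌊0.0995/1⌋ = 0.
Subsquare (5′×2.5′, letters a–x): lon ⌊1.8567/0.0833333⌋ = 22 → w; lat ⌊0.0995/0.0416667⌋ = 2 → c.

KO60wc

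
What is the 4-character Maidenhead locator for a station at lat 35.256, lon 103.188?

Shift to the Maidenhead origin (180°W, 90°S): lon 283.19, lat 125.26.
Field: 283.19/20 → 14 → O, 125.26/10 → 12 → M; chars OM.
Square: 3.19/2 → 1, 5.26/1 → 5; chars 15.

OM15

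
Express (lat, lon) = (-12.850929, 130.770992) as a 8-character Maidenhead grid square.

PH57jd25

Add 180° to longitude and 90° to latitude: 310.77099, 77.14907.
Field (20°×10°, letters A–R): 310.77099/20 → 15 → P, 77.14907/10 → 7 → H; chars PH.
Square (2°×1°, digits 0–9): 10.77099/2 → 5, 7.14907/1 → 7; chars 57.
Subsquare (5′×2.5′, letters a–x): 0.77099/0.0833333 → 9 → j, 0.14907/0.0416667 → 3 → d; chars jd.
Extended square (30″×15″, digits 0–9): 0.02099/0.00833333 → 2, 0.02407/0.00416667 → 5; chars 25.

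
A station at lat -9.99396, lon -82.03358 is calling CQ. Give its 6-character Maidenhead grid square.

Offset from 180°W / 90°S: lon 97.9664°, lat 80.0060°.
Field (20°×10°, letters A–R): 97.9664/20 → 4 → E, 80.0060/10 → 8 → I; chars EI.
Square (2°×1°, digits 0–9): 17.9664/2 → 8, 0.0060/1 → 0; chars 80.
Subsquare (5′×2.5′, letters a–x): 1.9664/0.0833333 → 23 → x, 0.0060/0.0416667 → 0 → a; chars xa.

EI80xa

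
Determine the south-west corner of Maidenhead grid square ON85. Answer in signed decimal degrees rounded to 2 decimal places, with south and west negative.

Field O=14, N=13: +14·20° lon, +13·10° lat → SW at lon 100°, lat 40°.
Square 8, 5: +8·2° lon, +5·1° lat → SW at lon 116°, lat 45°.
latitude 45.00, longitude 116.00.

45.00, 116.00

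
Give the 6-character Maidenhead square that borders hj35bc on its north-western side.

HJ35ad

Longitude subsquare b = 1; −1 → 0 = a.
Latitude subsquare c = 2; +1 → 3 = d.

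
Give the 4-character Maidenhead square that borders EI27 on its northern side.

Latitude square 7; +1 → 8.
The longitude characters are unchanged.

EI28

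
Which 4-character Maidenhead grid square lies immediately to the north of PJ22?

PJ23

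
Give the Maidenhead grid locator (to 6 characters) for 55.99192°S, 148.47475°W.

Shift to the Maidenhead origin (180°W, 90°S): lon 31.5252, lat 34.0081.
Field: 31.5252/20 → 1 → B, 34.0081/10 → 3 → D; chars BD.
Square: 11.5252/2 → 5, 4.0081/1 → 4; chars 54.
Subsquare: 1.5252/0.0833333 → 18 → s, 0.0081/0.0416667 → 0 → a; chars sa.

BD54sa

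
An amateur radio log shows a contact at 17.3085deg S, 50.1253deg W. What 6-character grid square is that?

GH42wq

Shift to the Maidenhead origin (180°W, 90°S): lon 129.8747, lat 72.6915.
Field: 129.8747/20 → 6 → G, 72.6915/10 → 7 → H; chars GH.
Square: 9.8747/2 → 4, 2.6915/1 → 2; chars 42.
Subsquare: 1.8747/0.0833333 → 22 → w, 0.6915/0.0416667 → 16 → q; chars wq.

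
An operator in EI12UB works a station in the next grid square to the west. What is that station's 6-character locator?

EI12tb

Longitude subsquare u = 20; −1 → 19 = t.
The latitude characters are unchanged.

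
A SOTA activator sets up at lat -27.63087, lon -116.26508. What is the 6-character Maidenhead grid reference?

Shift to the Maidenhead origin (180°W, 90°S): lon 63.7349, lat 62.3691.
Field: lon ⌊63.7349/20⌋ = 3 → D; lat ⌊62.3691/10⌋ = 6 → G.
Square: lon ⌊3.7349/2⌋ = 1; lat ⌊2.3691/1⌋ = 2.
Subsquare: lon ⌊1.7349/0.0833333⌋ = 20 → u; lat ⌊0.3691/0.0416667⌋ = 8 → i.

DG12ui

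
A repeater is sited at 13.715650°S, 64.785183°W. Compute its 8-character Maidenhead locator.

FH76og58

Offset from 180°W / 90°S: lon 115.21482°, lat 76.28435°.
Field: lon ⌊115.21482/20⌋ = 5 → F; lat ⌊76.28435/10⌋ = 7 → H.
Square: lon ⌊15.21482/2⌋ = 7; lat ⌊6.28435/1⌋ = 6.
Subsquare: lon ⌊1.21482/0.0833333⌋ = 14 → o; lat ⌊0.28435/0.0416667⌋ = 6 → g.
Extended square: lon ⌊0.04815/0.00833333⌋ = 5; lat ⌊0.03435/0.00416667⌋ = 8.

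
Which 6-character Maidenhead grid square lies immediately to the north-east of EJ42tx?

EJ43ua

Longitude subsquare t = 19; +1 → 20 = u.
Latitude subsquare x = 23; +1 → 24, wraps to 0 = a, carry into square.
Latitude square 2; +1 → 3.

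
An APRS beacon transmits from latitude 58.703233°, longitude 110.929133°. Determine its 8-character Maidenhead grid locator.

OO58lq18

Add 180° to longitude and 90° to latitude: 290.92913, 148.70323.
Field: 290.92913/20 → 14 → O, 148.70323/10 → 14 → O; chars OO.
Square: 10.92913/2 → 5, 8.70323/1 → 8; chars 58.
Subsquare: 0.92913/0.0833333 → 11 → l, 0.70323/0.0416667 → 16 → q; chars lq.
Extended square: 0.01247/0.00833333 → 1, 0.03657/0.00416667 → 8; chars 18.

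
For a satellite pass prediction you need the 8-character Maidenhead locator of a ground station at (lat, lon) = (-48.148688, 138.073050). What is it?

PE91au84

Shift to the Maidenhead origin (180°W, 90°S): lon 318.07305, lat 41.85131.
Field (20°×10°, letters A–R): lon ⌊318.07305/20⌋ = 15 → P; lat ⌊41.85131/10⌋ = 4 → E.
Square (2°×1°, digits 0–9): lon ⌊18.07305/2⌋ = 9; lat ⌊1.85131/1⌋ = 1.
Subsquare (5′×2.5′, letters a–x): lon ⌊0.07305/0.0833333⌋ = 0 → a; lat ⌊0.85131/0.0416667⌋ = 20 → u.
Extended square (30″×15″, digits 0–9): lon ⌊0.07305/0.00833333⌋ = 8; lat ⌊0.01798/0.00416667⌋ = 4.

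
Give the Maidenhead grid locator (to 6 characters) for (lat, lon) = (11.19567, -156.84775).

Offset from 180°W / 90°S: lon 23.1523°, lat 101.1957°.
Field: 23.1523/20 → 1 → B, 101.1957/10 → 10 → K; chars BK.
Square: 3.1523/2 → 1, 1.1957/1 → 1; chars 11.
Subsquare: 1.1523/0.0833333 → 13 → n, 0.1957/0.0416667 → 4 → e; chars ne.

BK11ne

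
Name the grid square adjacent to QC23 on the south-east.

QC32

Longitude square 2; +1 → 3.
Latitude square 3; −1 → 2.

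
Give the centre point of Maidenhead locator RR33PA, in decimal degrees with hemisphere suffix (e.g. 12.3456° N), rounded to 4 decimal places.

Field R=17, R=17: +17·20° lon, +17·10° lat → SW at lon 160°, lat 80°.
Square 3, 3: +3·2° lon, +3·1° lat → SW at lon 166°, lat 83°.
Subsquare p=15, a=0: +15·0.0833333° lon, +0·0.0416667° lat → SW at lon 167.25°, lat 83°.
Cell spans 0.0833333° lon × 0.0416667° lat. Centre is SW corner plus half of each.
latitude 83.0208° N, longitude 167.2917° E.

83.0208° N, 167.2917° E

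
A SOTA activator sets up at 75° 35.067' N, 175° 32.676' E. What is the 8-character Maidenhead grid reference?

RQ75so50

Add 180° to longitude and 90° to latitude: 355.54460, 165.58445.
Field: 355.54460/20 → 17 → R, 165.58445/10 → 16 → Q; chars RQ.
Square: 15.54460/2 → 7, 5.58445/1 → 5; chars 75.
Subsquare: 1.54460/0.0833333 → 18 → s, 0.58445/0.0416667 → 14 → o; chars so.
Extended square: 0.04460/0.00833333 → 5, 0.00112/0.00416667 → 0; chars 50.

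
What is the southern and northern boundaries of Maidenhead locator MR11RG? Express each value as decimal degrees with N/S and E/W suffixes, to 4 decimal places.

Field M=12, R=17: +12·20° lon, +17·10° lat → SW at lon 60°, lat 80°.
Square 1, 1: +1·2° lon, +1·1° lat → SW at lon 62°, lat 81°.
Subsquare r=17, g=6: +17·0.0833333° lon, +6·0.0416667° lat → SW at lon 63.4167°, lat 81.25°.
Cell spans 0.0833333° lon × 0.0416667° lat.
south 81.2500° N, north 81.2917° N.

81.2500° N, 81.2917° N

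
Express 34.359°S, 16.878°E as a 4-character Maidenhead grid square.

JF85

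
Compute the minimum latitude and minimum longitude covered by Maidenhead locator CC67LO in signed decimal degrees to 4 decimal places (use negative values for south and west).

-62.4167, -127.0833

Field C=2, C=2: +2·20° lon, +2·10° lat → SW at lon -140°, lat -70°.
Square 6, 7: +6·2° lon, +7·1° lat → SW at lon -128°, lat -63°.
Subsquare l=11, o=14: +11·0.0833333° lon, +14·0.0416667° lat → SW at lon -127.083°, lat -62.4167°.
latitude -62.4167, longitude -127.0833.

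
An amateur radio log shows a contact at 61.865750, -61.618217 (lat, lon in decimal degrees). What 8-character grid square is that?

FP91eu57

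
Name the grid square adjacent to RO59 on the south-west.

Longitude square 5; −1 → 4.
Latitude square 9; −1 → 8.

RO48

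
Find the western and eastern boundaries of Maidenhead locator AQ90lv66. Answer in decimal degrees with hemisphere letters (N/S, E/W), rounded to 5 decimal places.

161.03333° W, 161.02500° W

Field A=0, Q=16: +0·20° lon, +16·10° lat → SW at lon -180°, lat 70°.
Square 9, 0: +9·2° lon, +0·1° lat → SW at lon -162°, lat 70°.
Subsquare l=11, v=21: +11·0.0833333° lon, +21·0.0416667° lat → SW at lon -161.083°, lat 70.875°.
Extended square 6, 6: +6·0.00833333° lon, +6·0.00416667° lat → SW at lon -161.033°, lat 70.9°.
Cell spans 0.00833333° lon × 0.00416667° lat.
west 161.03333° W, east 161.02500° W.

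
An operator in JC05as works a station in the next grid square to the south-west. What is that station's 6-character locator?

IC95xr

Longitude subsquare a = 0; −1 → -1, wraps to 23 = x, carry into square.
Longitude square 0; −1 → -1, wraps to 9, carry into field.
Longitude field J = 9; −1 → 8 = I.
Latitude subsquare s = 18; −1 → 17 = r.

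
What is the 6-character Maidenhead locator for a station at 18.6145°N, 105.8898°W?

DK78bo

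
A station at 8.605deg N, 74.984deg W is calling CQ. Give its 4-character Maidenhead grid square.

Offset from 180°W / 90°S: lon 105.02°, lat 98.61°.
Field: lon ⌊105.02/20⌋ = 5 → F; lat ⌊98.61/10⌋ = 9 → J.
Square: lon ⌊5.02/2⌋ = 2; lat ⌊8.61/1⌋ = 8.

FJ28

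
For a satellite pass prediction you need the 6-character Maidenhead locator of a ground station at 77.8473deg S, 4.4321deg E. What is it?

Shift to the Maidenhead origin (180°W, 90°S): lon 184.4321, lat 12.1527.
Field: lon ⌊184.4321/20⌋ = 9 → J; lat ⌊12.1527/10⌋ = 1 → B.
Square: lon ⌊4.4321/2⌋ = 2; lat ⌊2.1527/1⌋ = 2.
Subsquare: lon ⌊0.4321/0.0833333⌋ = 5 → f; lat ⌊0.1527/0.0416667⌋ = 3 → d.

JB22fd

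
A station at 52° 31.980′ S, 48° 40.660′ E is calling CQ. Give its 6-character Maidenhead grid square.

Shift to the Maidenhead origin (180°W, 90°S): lon 228.6777, lat 37.4670.
Field: lon ⌊228.6777/20⌋ = 11 → L; lat ⌊37.4670/10⌋ = 3 → D.
Square: lon ⌊8.6777/2⌋ = 4; lat ⌊7.4670/1⌋ = 7.
Subsquare: lon ⌊0.6777/0.0833333⌋ = 8 → i; lat ⌊0.4670/0.0416667⌋ = 11 → l.

LD47il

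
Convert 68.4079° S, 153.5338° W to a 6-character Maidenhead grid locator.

Shift to the Maidenhead origin (180°W, 90°S): lon 26.4662, lat 21.5921.
Field: 26.4662/20 → 1 → B, 21.5921/10 → 2 → C; chars BC.
Square: 6.4662/2 → 3, 1.5921/1 → 1; chars 31.
Subsquare: 0.4662/0.0833333 → 5 → f, 0.5921/0.0416667 → 14 → o; chars fo.

BC31fo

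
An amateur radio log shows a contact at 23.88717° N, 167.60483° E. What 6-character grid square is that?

Offset from 180°W / 90°S: lon 347.6048°, lat 113.8872°.
Field: 347.6048/20 → 17 → R, 113.8872/10 → 11 → L; chars RL.
Square: 7.6048/2 → 3, 3.8872/1 → 3; chars 33.
Subsquare: 1.6048/0.0833333 → 19 → t, 0.8872/0.0416667 → 21 → v; chars tv.

RL33tv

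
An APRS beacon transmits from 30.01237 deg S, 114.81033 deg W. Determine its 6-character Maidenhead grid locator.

DF29ox

Shift to the Maidenhead origin (180°W, 90°S): lon 65.1897, lat 59.9876.
Field: lon ⌊65.1897/20⌋ = 3 → D; lat ⌊59.9876/10⌋ = 5 → F.
Square: lon ⌊5.1897/2⌋ = 2; lat ⌊9.9876/1⌋ = 9.
Subsquare: lon ⌊1.1897/0.0833333⌋ = 14 → o; lat ⌊0.9876/0.0416667⌋ = 23 → x.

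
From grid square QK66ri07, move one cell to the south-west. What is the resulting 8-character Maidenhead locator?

QK66qi96

Longitude extended square 0; −1 → -1, wraps to 9, carry into subsquare.
Longitude subsquare r = 17; −1 → 16 = q.
Latitude extended square 7; −1 → 6.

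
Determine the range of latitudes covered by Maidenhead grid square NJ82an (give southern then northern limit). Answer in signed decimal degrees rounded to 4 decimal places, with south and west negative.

2.5417, 2.5833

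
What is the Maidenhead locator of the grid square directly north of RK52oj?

RK52ok

Latitude subsquare j = 9; +1 → 10 = k.
The longitude characters are unchanged.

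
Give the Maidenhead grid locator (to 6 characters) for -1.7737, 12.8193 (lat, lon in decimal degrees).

Shift to the Maidenhead origin (180°W, 90°S): lon 192.8193, lat 88.2263.
Field: 192.8193/20 → 9 → J, 88.2263/10 → 8 → I; chars JI.
Square: 12.8193/2 → 6, 8.2263/1 → 8; chars 68.
Subsquare: 0.8193/0.0833333 → 9 → j, 0.2263/0.0416667 → 5 → f; chars jf.

JI68jf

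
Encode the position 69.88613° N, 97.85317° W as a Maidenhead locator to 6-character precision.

EP19bv

Add 180° to longitude and 90° to latitude: 82.1468, 159.8861.
Field: lon ⌊82.1468/20⌋ = 4 → E; lat ⌊159.8861/10⌋ = 15 → P.
Square: lon ⌊2.1468/2⌋ = 1; lat ⌊9.8861/1⌋ = 9.
Subsquare: lon ⌊0.1468/0.0833333⌋ = 1 → b; lat ⌊0.8861/0.0416667⌋ = 21 → v.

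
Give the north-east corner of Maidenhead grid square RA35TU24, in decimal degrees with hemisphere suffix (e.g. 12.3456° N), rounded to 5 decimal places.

Field R=17, A=0: +17·20° lon, +0·10° lat → SW at lon 160°, lat -90°.
Square 3, 5: +3·2° lon, +5·1° lat → SW at lon 166°, lat -85°.
Subsquare t=19, u=20: +19·0.0833333° lon, +20·0.0416667° lat → SW at lon 167.583°, lat -84.1667°.
Extended square 2, 4: +2·0.00833333° lon, +4·0.00416667° lat → SW at lon 167.6°, lat -84.15°.
Cell spans 0.00833333° lon × 0.00416667° lat. NE corner is SW corner plus one full cell.
latitude 84.14583° S, longitude 167.60833° E.

84.14583° S, 167.60833° E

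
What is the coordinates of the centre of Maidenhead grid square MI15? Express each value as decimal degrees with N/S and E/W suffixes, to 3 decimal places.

4.500° S, 63.000° E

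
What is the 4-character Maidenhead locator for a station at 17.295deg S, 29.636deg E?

Shift to the Maidenhead origin (180°W, 90°S): lon 209.64, lat 72.70.
Field: 209.64/20 → 10 → K, 72.70/10 → 7 → H; chars KH.
Square: 9.64/2 → 4, 2.70/1 → 2; chars 42.

KH42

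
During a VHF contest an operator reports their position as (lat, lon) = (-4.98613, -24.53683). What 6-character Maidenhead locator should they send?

HI75ra

Shift to the Maidenhead origin (180°W, 90°S): lon 155.4632, lat 85.0139.
Field: lon ⌊155.4632/20⌋ = 7 → H; lat ⌊85.0139/10⌋ = 8 → I.
Square: lon ⌊15.4632/2⌋ = 7; lat ⌊5.0139/1⌋ = 5.
Subsquare: lon ⌊1.4632/0.0833333⌋ = 17 → r; lat ⌊0.0139/0.0416667⌋ = 0 → a.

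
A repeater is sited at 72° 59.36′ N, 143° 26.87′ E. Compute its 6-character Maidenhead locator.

QQ12rx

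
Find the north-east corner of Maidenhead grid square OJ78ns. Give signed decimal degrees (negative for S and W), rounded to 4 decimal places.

8.7917, 115.1667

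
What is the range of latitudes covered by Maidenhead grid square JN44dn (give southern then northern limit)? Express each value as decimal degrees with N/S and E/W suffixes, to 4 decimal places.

Field J=9, N=13: +9·20° lon, +13·10° lat → SW at lon 0°, lat 40°.
Square 4, 4: +4·2° lon, +4·1° lat → SW at lon 8°, lat 44°.
Subsquare d=3, n=13: +3·0.0833333° lon, +13·0.0416667° lat → SW at lon 8.25°, lat 44.5417°.
Cell spans 0.0833333° lon × 0.0416667° lat.
south 44.5417° N, north 44.5833° N.

44.5417° N, 44.5833° N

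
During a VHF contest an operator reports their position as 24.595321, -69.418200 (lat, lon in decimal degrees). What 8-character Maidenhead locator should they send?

FL54go92

Add 180° to longitude and 90° to latitude: 110.58180, 114.59532.
Field (20°×10°, letters A–R): lon ⌊110.58180/20⌋ = 5 → F; lat ⌊114.59532/10⌋ = 11 → L.
Square (2°×1°, digits 0–9): lon ⌊10.58180/2⌋ = 5; lat ⌊4.59532/1⌋ = 4.
Subsquare (5′×2.5′, letters a–x): lon ⌊0.58180/0.0833333⌋ = 6 → g; lat ⌊0.59532/0.0416667⌋ = 14 → o.
Extended square (30″×15″, digits 0–9): lon ⌊0.08180/0.00833333⌋ = 9; lat ⌊0.01199/0.00416667⌋ = 2.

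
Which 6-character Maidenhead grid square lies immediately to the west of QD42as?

QD32xs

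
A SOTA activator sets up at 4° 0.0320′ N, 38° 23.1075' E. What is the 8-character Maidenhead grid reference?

Shift to the Maidenhead origin (180°W, 90°S): lon 218.38513, lat 94.00053.
Field (20°×10°, letters A–R): lon ⌊218.38513/20⌋ = 10 → K; lat ⌊94.00053/10⌋ = 9 → J.
Square (2°×1°, digits 0–9): lon ⌊18.38513/2⌋ = 9; lat ⌊4.00053/1⌋ = 4.
Subsquare (5′×2.5′, letters a–x): lon ⌊0.38513/0.0833333⌋ = 4 → e; lat ⌊0.00053/0.0416667⌋ = 0 → a.
Extended square (30″×15″, digits 0–9): lon ⌊0.05179/0.00833333⌋ = 6; lat ⌊0.00053/0.00416667⌋ = 0.

KJ94ea60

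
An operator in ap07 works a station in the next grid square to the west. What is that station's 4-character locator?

Longitude square 0; −1 → -1, wraps to 9, carry into field.
Longitude field A = 0; −1 → -1, wraps to 17 = R, wrapping around the antimeridian.
The latitude characters are unchanged.

RP97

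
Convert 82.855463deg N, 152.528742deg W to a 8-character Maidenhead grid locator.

BR32ru65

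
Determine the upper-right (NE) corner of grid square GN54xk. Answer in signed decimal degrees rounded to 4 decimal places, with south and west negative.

Field G=6, N=13: +6·20° lon, +13·10° lat → SW at lon -60°, lat 40°.
Square 5, 4: +5·2° lon, +4·1° lat → SW at lon -50°, lat 44°.
Subsquare x=23, k=10: +23·0.0833333° lon, +10·0.0416667° lat → SW at lon -48.0833°, lat 44.4167°.
Cell spans 0.0833333° lon × 0.0416667° lat. NE corner is SW corner plus one full cell.
latitude 44.4583, longitude -48.0000.

44.4583, -48.0000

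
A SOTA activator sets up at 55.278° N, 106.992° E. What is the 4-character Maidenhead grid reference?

Add 180° to longitude and 90° to latitude: 286.99, 145.28.
Field: 286.99/20 → 14 → O, 145.28/10 → 14 → O; chars OO.
Square: 6.99/2 → 3, 5.28/1 → 5; chars 35.

OO35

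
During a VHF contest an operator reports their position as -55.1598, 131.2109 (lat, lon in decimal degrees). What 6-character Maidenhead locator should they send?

Shift to the Maidenhead origin (180°W, 90°S): lon 311.2109, lat 34.8402.
Field: 311.2109/20 → 15 → P, 34.8402/10 → 3 → D; chars PD.
Square: 11.2109/2 → 5, 4.8402/1 → 4; chars 54.
Subsquare: 1.2109/0.0833333 → 14 → o, 0.8402/0.0416667 → 20 → u; chars ou.

PD54ou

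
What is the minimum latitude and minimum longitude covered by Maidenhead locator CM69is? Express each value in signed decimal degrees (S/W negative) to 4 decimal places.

39.7500, -127.3333

Field C=2, M=12: +2·20° lon, +12·10° lat → SW at lon -140°, lat 30°.
Square 6, 9: +6·2° lon, +9·1° lat → SW at lon -128°, lat 39°.
Subsquare i=8, s=18: +8·0.0833333° lon, +18·0.0416667° lat → SW at lon -127.333°, lat 39.75°.
latitude 39.7500, longitude -127.3333.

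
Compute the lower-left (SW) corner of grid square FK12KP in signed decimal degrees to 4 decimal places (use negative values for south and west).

12.6250, -77.1667

Field F=5, K=10: +5·20° lon, +10·10° lat → SW at lon -80°, lat 10°.
Square 1, 2: +1·2° lon, +2·1° lat → SW at lon -78°, lat 12°.
Subsquare k=10, p=15: +10·0.0833333° lon, +15·0.0416667° lat → SW at lon -77.1667°, lat 12.625°.
latitude 12.6250, longitude -77.1667.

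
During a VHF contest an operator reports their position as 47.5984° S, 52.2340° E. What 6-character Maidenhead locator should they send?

LE62cj

Shift to the Maidenhead origin (180°W, 90°S): lon 232.2340, lat 42.4016.
Field: lon ⌊232.2340/20⌋ = 11 → L; lat ⌊42.4016/10⌋ = 4 → E.
Square: lon ⌊12.2340/2⌋ = 6; lat ⌊2.4016/1⌋ = 2.
Subsquare: lon ⌊0.2340/0.0833333⌋ = 2 → c; lat ⌊0.4016/0.0416667⌋ = 9 → j.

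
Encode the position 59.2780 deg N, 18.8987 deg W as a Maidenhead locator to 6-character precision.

IO09ng

Offset from 180°W / 90°S: lon 161.1013°, lat 149.2780°.
Field: lon ⌊161.1013/20⌋ = 8 → I; lat ⌊149.2780/10⌋ = 14 → O.
Square: lon ⌊1.1013/2⌋ = 0; lat ⌊9.2780/1⌋ = 9.
Subsquare: lon ⌊1.1013/0.0833333⌋ = 13 → n; lat ⌊0.2780/0.0416667⌋ = 6 → g.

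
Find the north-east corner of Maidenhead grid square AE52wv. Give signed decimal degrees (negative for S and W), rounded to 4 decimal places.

-47.0833, -168.0833

Field A=0, E=4: +0·20° lon, +4·10° lat → SW at lon -180°, lat -50°.
Square 5, 2: +5·2° lon, +2·1° lat → SW at lon -170°, lat -48°.
Subsquare w=22, v=21: +22·0.0833333° lon, +21·0.0416667° lat → SW at lon -168.167°, lat -47.125°.
Cell spans 0.0833333° lon × 0.0416667° lat. NE corner is SW corner plus one full cell.
latitude -47.0833, longitude -168.0833.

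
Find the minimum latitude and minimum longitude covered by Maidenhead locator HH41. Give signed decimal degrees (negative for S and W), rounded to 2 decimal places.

Field H=7, H=7: +7·20° lon, +7·10° lat → SW at lon -40°, lat -20°.
Square 4, 1: +4·2° lon, +1·1° lat → SW at lon -32°, lat -19°.
latitude -19.00, longitude -32.00.

-19.00, -32.00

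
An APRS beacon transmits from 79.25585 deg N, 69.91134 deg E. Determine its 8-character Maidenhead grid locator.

MQ49wg91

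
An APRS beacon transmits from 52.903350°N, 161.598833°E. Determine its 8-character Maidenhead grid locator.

RO02tv16

Offset from 180°W / 90°S: lon 341.59883°, lat 142.90335°.
Field (20°×10°, letters A–R): lon ⌊341.59883/20⌋ = 17 → R; lat ⌊142.90335/10⌋ = 14 → O.
Square (2°×1°, digits 0–9): lon ⌊1.59883/2⌋ = 0; lat ⌊2.90335/1⌋ = 2.
Subsquare (5′×2.5′, letters a–x): lon ⌊1.59883/0.0833333⌋ = 19 → t; lat ⌊0.90335/0.0416667⌋ = 21 → v.
Extended square (30″×15″, digits 0–9): lon ⌊0.01550/0.00833333⌋ = 1; lat ⌊0.02835/0.00416667⌋ = 6.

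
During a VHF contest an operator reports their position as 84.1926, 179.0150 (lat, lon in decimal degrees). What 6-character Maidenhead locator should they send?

RR94me

Add 180° to longitude and 90° to latitude: 359.0150, 174.1926.
Field (20°×10°, letters A–R): lon ⌊359.0150/20⌋ = 17 → R; lat ⌊174.1926/10⌋ = 17 → R.
Square (2°×1°, digits 0–9): lon ⌊19.0150/2⌋ = 9; lat ⌊4.1926/1⌋ = 4.
Subsquare (5′×2.5′, letters a–x): lon ⌊1.0150/0.0833333⌋ = 12 → m; lat ⌊0.1926/0.0416667⌋ = 4 → e.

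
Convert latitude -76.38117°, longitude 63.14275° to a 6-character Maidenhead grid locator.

Shift to the Maidenhead origin (180°W, 90°S): lon 243.1428, lat 13.6188.
Field: 243.1428/20 → 12 → M, 13.6188/10 → 1 → B; chars MB.
Square: 3.1428/2 → 1, 3.6188/1 → 3; chars 13.
Subsquare: 1.1428/0.0833333 → 13 → n, 0.6188/0.0416667 → 14 → o; chars no.

MB13no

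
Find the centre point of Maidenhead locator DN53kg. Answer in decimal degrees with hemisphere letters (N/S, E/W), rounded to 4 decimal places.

Field D=3, N=13: +3·20° lon, +13·10° lat → SW at lon -120°, lat 40°.
Square 5, 3: +5·2° lon, +3·1° lat → SW at lon -110°, lat 43°.
Subsquare k=10, g=6: +10·0.0833333° lon, +6·0.0416667° lat → SW at lon -109.167°, lat 43.25°.
Cell spans 0.0833333° lon × 0.0416667° lat. Centre is SW corner plus half of each.
latitude 43.2708° N, longitude 109.1250° W.

43.2708° N, 109.1250° W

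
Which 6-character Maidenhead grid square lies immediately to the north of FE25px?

Latitude subsquare x = 23; +1 → 24, wraps to 0 = a, carry into square.
Latitude square 5; +1 → 6.
The longitude characters are unchanged.

FE26pa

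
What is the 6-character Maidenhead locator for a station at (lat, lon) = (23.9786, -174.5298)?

Offset from 180°W / 90°S: lon 5.4702°, lat 113.9786°.
Field (20°×10°, letters A–R): 5.4702/20 → 0 → A, 113.9786/10 → 11 → L; chars AL.
Square (2°×1°, digits 0–9): 5.4702/2 → 2, 3.9786/1 → 3; chars 23.
Subsquare (5′×2.5′, letters a–x): 1.4702/0.0833333 → 17 → r, 0.9786/0.0416667 → 23 → x; chars rx.

AL23rx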